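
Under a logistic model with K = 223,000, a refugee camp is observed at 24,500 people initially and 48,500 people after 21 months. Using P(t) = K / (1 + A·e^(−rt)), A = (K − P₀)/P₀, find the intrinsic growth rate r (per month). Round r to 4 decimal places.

r ≈ 0.0387 per month

A = (223000 − 24500)/24500 = 8.10204
48500 = 223000/(1 + 8.10204·e^(−r·21)) → e^(−21r) = (4.59794 − 1)/8.10204 = 0.444078
r = −ln(0.444078)/21 = 0.81176/21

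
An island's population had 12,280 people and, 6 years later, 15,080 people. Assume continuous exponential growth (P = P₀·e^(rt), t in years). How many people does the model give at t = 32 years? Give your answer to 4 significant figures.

r = ln(15080/12280) / 6 ≈ 0.034233 per year
P(32) = 12280 · e^(0.034233·32) = 12280 · 2.99054 ≈ 36723.8

≈ 36,720 people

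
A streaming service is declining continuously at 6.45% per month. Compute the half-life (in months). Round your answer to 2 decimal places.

half-life ≈ 10.75 months

half-life = ln(2) / |r| = 0.69315 / 0.0645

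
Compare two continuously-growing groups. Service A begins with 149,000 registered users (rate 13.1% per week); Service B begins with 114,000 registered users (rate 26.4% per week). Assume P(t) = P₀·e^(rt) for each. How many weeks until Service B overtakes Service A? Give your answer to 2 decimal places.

t ≈ 2.01 weeks

149000·e^(0.131t) = 114000·e^(0.264t)
149000/114000 = e^((0.264 − 0.131)t) → ln(1.30702) = 0.133·t
t = 0.26775 / 0.133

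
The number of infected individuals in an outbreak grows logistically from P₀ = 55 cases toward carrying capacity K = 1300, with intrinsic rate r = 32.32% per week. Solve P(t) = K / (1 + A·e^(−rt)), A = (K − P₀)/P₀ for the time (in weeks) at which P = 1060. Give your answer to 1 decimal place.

t ≈ 14.2 weeks

A = (1300 − 55)/55 = 22.63636
1060 = 1300/(1 + 22.63636·e^(−0.3232t)) → 1 + 22.63636·e^(−0.3232t) = 1.22642
e^(−0.3232t) = 0.010002 → t = ln(99.97727)/0.3232 = 4.60494/0.3232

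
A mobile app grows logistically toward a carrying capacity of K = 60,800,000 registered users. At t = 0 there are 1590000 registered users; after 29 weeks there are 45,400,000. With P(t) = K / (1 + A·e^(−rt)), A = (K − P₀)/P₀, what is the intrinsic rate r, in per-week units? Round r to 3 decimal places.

A = (60800000 − 1590000)/1590000 = 37.23899
45400000 = 60800000/(1 + 37.23899·e^(−r·29)) → e^(−29r) = (1.33921 − 1)/37.23899 = 0.009109
r = −ln(0.009109)/29 = 4.6985/29

r ≈ 0.162 per week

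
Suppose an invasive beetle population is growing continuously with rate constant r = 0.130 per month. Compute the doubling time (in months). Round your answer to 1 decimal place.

doubling time ≈ 5.3 months

doubling time = ln(2) / |r| = 0.69315 / 0.13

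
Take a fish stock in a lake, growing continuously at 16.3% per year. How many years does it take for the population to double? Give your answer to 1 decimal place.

doubling time ≈ 4.3 years

doubling time = ln(2) / |r| = 0.69315 / 0.163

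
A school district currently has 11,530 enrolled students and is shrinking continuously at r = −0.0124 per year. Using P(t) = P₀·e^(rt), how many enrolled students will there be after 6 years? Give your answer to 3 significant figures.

P(6) = 11530 · e^(-0.0124·6) = 11530 · e^(-0.0744)
= 11530 · 0.9283 ≈ 10703.3

≈ 10,700 enrolled students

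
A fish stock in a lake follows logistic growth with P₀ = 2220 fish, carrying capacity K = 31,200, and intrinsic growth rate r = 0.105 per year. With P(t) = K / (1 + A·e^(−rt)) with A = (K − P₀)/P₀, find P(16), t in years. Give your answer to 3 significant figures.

≈ 9,090 fish

A = (31200 − 2220)/2220 = 13.05405
P(16) = 31200 / (1 + 13.05405·e^(−0.105·16)) = 31200 / (1 + 13.05405·0.186374)
= 31200 / 3.43294 ≈ 9088.43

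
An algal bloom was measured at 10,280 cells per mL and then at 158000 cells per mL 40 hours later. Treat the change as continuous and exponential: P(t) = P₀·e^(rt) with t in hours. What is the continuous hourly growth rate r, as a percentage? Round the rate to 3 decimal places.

r ≈ 6.831% per hour

158000 = 10280 · e^(r·40)
e^(40r) = 158000/10280 = 15.36965
r = ln(15.36965) / 40 = 2.73239 / 40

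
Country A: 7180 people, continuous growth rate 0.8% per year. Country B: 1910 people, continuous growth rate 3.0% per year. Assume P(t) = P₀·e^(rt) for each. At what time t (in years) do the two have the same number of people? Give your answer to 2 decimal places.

7180·e^(0.008t) = 1910·e^(0.03t)
7180/1910 = e^((0.03 − 0.008)t) → ln(3.75916) = 0.022·t
t = 1.3242 / 0.022

t ≈ 60.19 years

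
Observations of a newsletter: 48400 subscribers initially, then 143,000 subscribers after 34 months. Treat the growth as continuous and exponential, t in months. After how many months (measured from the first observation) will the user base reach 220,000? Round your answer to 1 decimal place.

r = ln(143000/48400) / 34 ≈ 0.031863 per month
t = ln(220000/48400) / r = 1.51413 / 0.031863 ≈ 47.52

t ≈ 47.5 months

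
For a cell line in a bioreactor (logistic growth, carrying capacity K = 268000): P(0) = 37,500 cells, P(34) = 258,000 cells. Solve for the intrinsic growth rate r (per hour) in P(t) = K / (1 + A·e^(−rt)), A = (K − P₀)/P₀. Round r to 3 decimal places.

r ≈ 0.149 per hour

A = (268000 − 37500)/37500 = 6.14667
258000 = 268000/(1 + 6.14667·e^(−r·34)) → e^(−34r) = (1.03876 − 1)/6.14667 = 0.006306
r = −ln(0.006306)/34 = 5.06628/34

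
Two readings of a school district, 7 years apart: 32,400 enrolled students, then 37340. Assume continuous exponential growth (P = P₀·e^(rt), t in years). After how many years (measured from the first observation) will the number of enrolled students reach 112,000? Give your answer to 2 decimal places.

t ≈ 61.18 years

r = ln(37340/32400) / 7 ≈ 0.020272 per year
t = ln(112000/32400) / r = 1.24034 / 0.020272 ≈ 61.184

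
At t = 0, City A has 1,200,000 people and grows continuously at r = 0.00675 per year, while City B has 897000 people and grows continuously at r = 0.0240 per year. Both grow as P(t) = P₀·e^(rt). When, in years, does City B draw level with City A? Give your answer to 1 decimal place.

t ≈ 16.9 years

1200000·e^(0.00675t) = 897000·e^(0.024t)
1200000/897000 = e^((0.024 − 0.00675)t) → ln(1.33779) = 0.01725·t
t = 0.29102 / 0.01725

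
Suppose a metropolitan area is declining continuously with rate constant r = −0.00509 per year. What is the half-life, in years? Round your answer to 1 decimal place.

half-life = ln(2) / |r| = 0.69315 / 0.00509

half-life ≈ 136.2 years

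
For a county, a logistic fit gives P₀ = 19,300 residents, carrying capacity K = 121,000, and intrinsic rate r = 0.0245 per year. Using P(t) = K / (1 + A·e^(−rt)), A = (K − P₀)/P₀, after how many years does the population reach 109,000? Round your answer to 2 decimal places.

A = (121000 − 19300)/19300 = 5.26943
109000 = 121000/(1 + 5.26943·e^(−0.0245t)) → 1 + 5.26943·e^(−0.0245t) = 1.11009
e^(−0.0245t) = 0.020893 → t = ln(47.86399)/0.0245 = 3.86836/0.0245

t ≈ 157.89 years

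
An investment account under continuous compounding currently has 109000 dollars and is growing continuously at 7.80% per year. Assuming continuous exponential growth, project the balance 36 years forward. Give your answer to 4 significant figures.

P(36) = 109000 · e^(0.078·36) = 109000 · e^(2.808)
= 109000 · 16.57673 ≈ 1806863.74

≈ 1,807,000 dollars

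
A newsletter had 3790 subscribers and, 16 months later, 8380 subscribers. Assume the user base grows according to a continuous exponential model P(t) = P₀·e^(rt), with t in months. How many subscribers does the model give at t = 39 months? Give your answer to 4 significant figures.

≈ 26,220 subscribers

r = ln(8380/3790) / 16 ≈ 0.049593 per month
P(39) = 3790 · e^(0.049593·39) = 3790 · 6.9179 ≈ 26218.84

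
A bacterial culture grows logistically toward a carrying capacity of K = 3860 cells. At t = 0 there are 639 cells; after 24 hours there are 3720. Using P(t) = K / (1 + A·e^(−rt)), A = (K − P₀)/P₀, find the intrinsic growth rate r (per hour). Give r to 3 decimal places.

r ≈ 0.204 per hour

A = (3860 − 639)/639 = 5.04069
3720 = 3860/(1 + 5.04069·e^(−r·24)) → e^(−24r) = (1.03763 − 1)/5.04069 = 0.007466
r = −ln(0.007466)/24 = 4.89738/24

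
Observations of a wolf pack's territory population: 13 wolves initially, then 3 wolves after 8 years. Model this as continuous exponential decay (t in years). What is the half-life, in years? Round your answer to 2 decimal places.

r = ln(3/13) / 8 = ln(0.23077) / 8 ≈ -0.183292 per year
half-life = ln 2 / |r| = 0.69315 / 0.183292

half-life ≈ 3.78 years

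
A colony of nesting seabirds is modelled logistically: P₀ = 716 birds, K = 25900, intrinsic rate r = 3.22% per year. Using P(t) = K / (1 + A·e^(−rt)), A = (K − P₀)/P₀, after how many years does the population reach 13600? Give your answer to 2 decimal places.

t ≈ 113.69 years

A = (25900 − 716)/716 = 35.17318
13600 = 25900/(1 + 35.17318·e^(−0.0322t)) → 1 + 35.17318·e^(−0.0322t) = 1.90441
e^(−0.0322t) = 0.025713 → t = ln(38.89068)/0.0322 = 3.66075/0.0322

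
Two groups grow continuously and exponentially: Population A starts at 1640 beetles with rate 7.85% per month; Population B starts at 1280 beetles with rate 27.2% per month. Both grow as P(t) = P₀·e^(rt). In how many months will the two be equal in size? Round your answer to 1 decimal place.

t ≈ 1.3 months

1640·e^(0.0785t) = 1280·e^(0.272t)
1640/1280 = e^((0.272 − 0.0785)t) → ln(1.28125) = 0.1935·t
t = 0.24784 / 0.1935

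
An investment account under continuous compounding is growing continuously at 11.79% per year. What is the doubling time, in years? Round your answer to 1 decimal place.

doubling time = ln(2) / |r| = 0.69315 / 0.1179

doubling time ≈ 5.9 years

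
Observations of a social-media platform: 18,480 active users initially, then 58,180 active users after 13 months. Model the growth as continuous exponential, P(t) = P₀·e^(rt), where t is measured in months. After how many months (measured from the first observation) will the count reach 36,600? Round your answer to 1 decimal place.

t ≈ 7.7 months

r = ln(58180/18480) / 13 ≈ 0.088219 per month
t = ln(36600/18480) / r = 0.68336 / 0.088219 ≈ 7.746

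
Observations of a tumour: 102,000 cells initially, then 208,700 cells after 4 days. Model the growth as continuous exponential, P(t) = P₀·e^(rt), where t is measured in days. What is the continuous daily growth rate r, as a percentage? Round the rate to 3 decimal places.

r ≈ 17.898% per day

208700 = 102000 · e^(r·4)
e^(4r) = 208700/102000 = 2.04608
r = ln(2.04608) / 4 = 0.71593 / 4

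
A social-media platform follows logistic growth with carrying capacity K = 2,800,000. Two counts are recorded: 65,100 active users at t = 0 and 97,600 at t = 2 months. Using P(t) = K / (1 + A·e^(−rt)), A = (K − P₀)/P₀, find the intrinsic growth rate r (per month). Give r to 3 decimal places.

r ≈ 0.208 per month

A = (2800000 − 65100)/65100 = 42.01075
97600 = 2800000/(1 + 42.01075·e^(−r·2)) → e^(−2r) = (28.68852 − 1)/42.01075 = 0.659082
r = −ln(0.659082)/2 = 0.41691/2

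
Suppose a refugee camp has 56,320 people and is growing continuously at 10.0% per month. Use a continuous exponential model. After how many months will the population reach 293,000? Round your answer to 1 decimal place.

t ≈ 16.5 months

293000 = 56320 · e^(0.1·t)
t = ln(293000/56320) / 0.1 = ln(5.20241) / 0.1 = 1.64912 / 0.1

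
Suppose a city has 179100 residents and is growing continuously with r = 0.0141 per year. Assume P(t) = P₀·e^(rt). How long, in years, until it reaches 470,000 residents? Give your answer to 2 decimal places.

t ≈ 68.42 years

470000 = 179100 · e^(0.0141·t)
t = ln(470000/179100) / 0.0141 = ln(2.62423) / 0.0141 = 0.96479 / 0.0141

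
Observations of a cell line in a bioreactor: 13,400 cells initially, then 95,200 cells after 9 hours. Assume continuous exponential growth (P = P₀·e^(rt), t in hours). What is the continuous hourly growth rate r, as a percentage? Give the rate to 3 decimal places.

95200 = 13400 · e^(r·9)
e^(9r) = 95200/13400 = 7.10448
r = ln(7.10448) / 9 = 1.96073 / 9

r ≈ 21.786% per hour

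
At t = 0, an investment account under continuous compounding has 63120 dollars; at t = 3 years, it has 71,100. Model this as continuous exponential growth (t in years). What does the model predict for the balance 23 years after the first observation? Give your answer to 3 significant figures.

r = ln(71100/63120) / 3 ≈ 0.039683 per year
P(23) = 63120 · e^(0.039683·23) = 63120 · 2.49107 ≈ 157236.61

≈ 157,000 dollars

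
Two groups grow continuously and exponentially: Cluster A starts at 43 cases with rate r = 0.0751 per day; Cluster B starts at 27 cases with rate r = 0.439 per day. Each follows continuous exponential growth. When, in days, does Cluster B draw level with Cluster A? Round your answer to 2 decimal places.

43·e^(0.0751t) = 27·e^(0.439t)
43/27 = e^((0.439 − 0.0751)t) → ln(1.59259) = 0.3639·t
t = 0.46536 / 0.3639

t ≈ 1.28 days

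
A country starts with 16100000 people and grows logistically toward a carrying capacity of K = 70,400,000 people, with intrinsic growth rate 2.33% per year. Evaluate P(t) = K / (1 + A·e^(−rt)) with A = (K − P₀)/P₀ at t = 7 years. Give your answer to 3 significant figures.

≈ 18,200,000 people

A = (70400000 − 16100000)/16100000 = 3.37267
P(7) = 70400000 / (1 + 3.37267·e^(−0.0233·7)) = 70400000 / (1 + 3.37267·0.849506)
= 70400000 / 3.8651 ≈ 18214253.5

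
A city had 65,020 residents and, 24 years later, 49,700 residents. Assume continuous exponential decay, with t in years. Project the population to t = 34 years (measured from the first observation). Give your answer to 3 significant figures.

r = ln(49700/65020) / 24 ≈ -0.011195 per year
P(34) = 65020 · e^(-0.011195·34) = 65020 · 0.68342 ≈ 44436.04

≈ 44,400 residents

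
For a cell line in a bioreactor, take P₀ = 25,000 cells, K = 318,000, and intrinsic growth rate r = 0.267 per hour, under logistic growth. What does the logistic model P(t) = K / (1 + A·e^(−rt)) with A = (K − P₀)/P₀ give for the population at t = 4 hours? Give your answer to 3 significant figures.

A = (318000 − 25000)/25000 = 11.72
P(4) = 318000 / (1 + 11.72·e^(−0.267·4)) = 318000 / (1 + 11.72·0.343695)
= 318000 / 5.02811 ≈ 63244.47

≈ 63,200 cells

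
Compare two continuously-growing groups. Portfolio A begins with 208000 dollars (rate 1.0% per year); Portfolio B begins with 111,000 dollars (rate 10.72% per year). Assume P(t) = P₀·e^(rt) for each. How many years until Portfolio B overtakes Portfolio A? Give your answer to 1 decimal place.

208000·e^(0.01t) = 111000·e^(0.1072t)
208000/111000 = e^((0.1072 − 0.01)t) → ln(1.87387) = 0.0972·t
t = 0.62801 / 0.0972

t ≈ 6.5 years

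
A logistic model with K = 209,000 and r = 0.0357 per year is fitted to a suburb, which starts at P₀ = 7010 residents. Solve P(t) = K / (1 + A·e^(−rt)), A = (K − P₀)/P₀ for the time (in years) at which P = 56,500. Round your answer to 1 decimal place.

A = (209000 − 7010)/7010 = 28.81455
56500 = 209000/(1 + 28.81455·e^(−0.0357t)) → 1 + 28.81455·e^(−0.0357t) = 3.69912
e^(−0.0357t) = 0.093672 → t = ln(10.67555)/0.0357 = 2.36796/0.0357

t ≈ 66.3 years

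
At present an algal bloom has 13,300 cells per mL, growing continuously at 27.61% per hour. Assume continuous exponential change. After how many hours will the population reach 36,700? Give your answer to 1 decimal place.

36700 = 13300 · e^(0.2761·t)
t = ln(36700/13300) / 0.2761 = ln(2.7594) / 0.2761 = 1.01501 / 0.2761

t ≈ 3.7 hours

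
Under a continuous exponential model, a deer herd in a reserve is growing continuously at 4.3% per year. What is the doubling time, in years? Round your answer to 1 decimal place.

doubling time ≈ 16.1 years

doubling time = ln(2) / |r| = 0.69315 / 0.043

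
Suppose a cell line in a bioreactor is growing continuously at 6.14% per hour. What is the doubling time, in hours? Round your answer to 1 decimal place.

doubling time = ln(2) / |r| = 0.69315 / 0.0614

doubling time ≈ 11.3 hours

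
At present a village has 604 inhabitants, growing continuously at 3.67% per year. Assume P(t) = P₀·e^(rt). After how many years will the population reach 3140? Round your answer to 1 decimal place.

3140 = 604 · e^(0.0367·t)
t = ln(3140/604) / 0.0367 = ln(5.19868) / 0.0367 = 1.6484 / 0.0367

t ≈ 44.9 years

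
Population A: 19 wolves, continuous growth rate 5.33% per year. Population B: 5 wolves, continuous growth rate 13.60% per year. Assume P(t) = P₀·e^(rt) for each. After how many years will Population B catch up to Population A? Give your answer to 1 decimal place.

t ≈ 16.1 years

19·e^(0.0533t) = 5·e^(0.136t)
19/5 = e^((0.136 − 0.0533)t) → ln(3.8) = 0.0827·t
t = 1.335 / 0.0827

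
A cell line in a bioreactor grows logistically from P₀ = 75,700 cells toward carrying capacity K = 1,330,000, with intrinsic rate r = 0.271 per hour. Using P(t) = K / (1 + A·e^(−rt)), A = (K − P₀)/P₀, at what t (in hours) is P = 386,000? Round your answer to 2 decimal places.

t ≈ 7.06 hours

A = (1330000 − 75700)/75700 = 16.56935
386000 = 1330000/(1 + 16.56935·e^(−0.271t)) → 1 + 16.56935·e^(−0.271t) = 3.4456
e^(−0.271t) = 0.147598 → t = ln(6.77518)/0.271 = 1.91327/0.271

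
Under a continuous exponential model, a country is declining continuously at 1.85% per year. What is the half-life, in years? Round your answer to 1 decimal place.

half-life ≈ 37.5 years

half-life = ln(2) / |r| = 0.69315 / 0.0185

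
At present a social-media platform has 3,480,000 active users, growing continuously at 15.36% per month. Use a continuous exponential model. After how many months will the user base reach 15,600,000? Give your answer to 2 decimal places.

t ≈ 9.77 months

15600000 = 3480000 · e^(0.1536·t)
t = ln(15600000/3480000) / 0.1536 = ln(4.48276) / 0.1536 = 1.50024 / 0.1536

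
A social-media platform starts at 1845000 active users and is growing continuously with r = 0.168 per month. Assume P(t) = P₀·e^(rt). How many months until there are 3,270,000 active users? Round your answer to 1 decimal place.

t ≈ 3.4 months

3270000 = 1845000 · e^(0.168·t)
t = ln(3270000/1845000) / 0.168 = ln(1.77236) / 0.168 = 0.57231 / 0.168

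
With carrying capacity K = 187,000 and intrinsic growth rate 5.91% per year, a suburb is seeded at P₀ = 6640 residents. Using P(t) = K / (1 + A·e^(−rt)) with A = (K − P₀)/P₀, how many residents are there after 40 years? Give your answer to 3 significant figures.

≈ 52,600 residents

A = (187000 − 6640)/6640 = 27.16265
P(40) = 187000 / (1 + 27.16265·e^(−0.0591·40)) = 187000 / (1 + 27.16265·0.094043)
= 187000 / 3.55447 ≈ 52609.88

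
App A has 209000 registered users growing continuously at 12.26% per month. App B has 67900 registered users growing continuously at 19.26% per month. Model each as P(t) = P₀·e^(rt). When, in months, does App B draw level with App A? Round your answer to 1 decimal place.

209000·e^(0.1226t) = 67900·e^(0.1926t)
209000/67900 = e^((0.1926 − 0.1226)t) → ln(3.07806) = 0.07·t
t = 1.1243 / 0.07

t ≈ 16.1 months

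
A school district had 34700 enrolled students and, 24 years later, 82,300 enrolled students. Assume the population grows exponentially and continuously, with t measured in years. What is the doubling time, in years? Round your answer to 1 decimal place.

doubling time ≈ 19.3 years

r = ln(82300/34700) / 24 = ln(2.37176) / 24 ≈ 0.035985 per year
doubling time = ln 2 / |r| = 0.69315 / 0.035985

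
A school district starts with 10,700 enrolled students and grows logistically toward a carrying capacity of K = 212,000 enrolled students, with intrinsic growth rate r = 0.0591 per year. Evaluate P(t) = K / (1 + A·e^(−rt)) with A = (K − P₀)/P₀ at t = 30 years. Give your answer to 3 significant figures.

A = (212000 − 10700)/10700 = 18.81308
P(30) = 212000 / (1 + 18.81308·e^(−0.0591·30)) = 212000 / (1 + 18.81308·0.169823)
= 212000 / 4.19489 ≈ 50537.68

≈ 50,500 enrolled students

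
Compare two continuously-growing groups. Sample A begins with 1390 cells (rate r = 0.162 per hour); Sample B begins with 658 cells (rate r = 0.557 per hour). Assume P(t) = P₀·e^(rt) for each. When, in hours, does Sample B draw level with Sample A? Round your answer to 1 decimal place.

t ≈ 1.9 hours

1390·e^(0.162t) = 658·e^(0.557t)
1390/658 = e^((0.557 − 0.162)t) → ln(2.11246) = 0.395·t
t = 0.74785 / 0.395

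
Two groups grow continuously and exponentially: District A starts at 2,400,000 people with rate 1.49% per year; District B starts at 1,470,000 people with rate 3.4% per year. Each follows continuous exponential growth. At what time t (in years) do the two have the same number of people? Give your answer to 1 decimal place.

2400000·e^(0.0149t) = 1470000·e^(0.034t)
2400000/1470000 = e^((0.034 − 0.0149)t) → ln(1.63265) = 0.0191·t
t = 0.49021 / 0.0191

t ≈ 25.7 years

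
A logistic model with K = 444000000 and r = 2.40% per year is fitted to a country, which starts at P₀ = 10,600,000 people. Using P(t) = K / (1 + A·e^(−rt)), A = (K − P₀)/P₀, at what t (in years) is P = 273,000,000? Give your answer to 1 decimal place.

A = (444000000 − 10600000)/10600000 = 40.88679
273000000 = 444000000/(1 + 40.88679·e^(−0.024t)) → 1 + 40.88679·e^(−0.024t) = 1.62637
e^(−0.024t) = 0.01532 → t = ln(65.27541)/0.024 = 4.17862/0.024

t ≈ 174.1 years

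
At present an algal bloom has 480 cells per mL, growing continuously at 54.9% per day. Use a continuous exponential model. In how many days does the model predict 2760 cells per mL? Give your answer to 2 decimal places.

2760 = 480 · e^(0.549·t)
t = ln(2760/480) / 0.549 = ln(5.75) / 0.549 = 1.7492 / 0.549

t ≈ 3.19 days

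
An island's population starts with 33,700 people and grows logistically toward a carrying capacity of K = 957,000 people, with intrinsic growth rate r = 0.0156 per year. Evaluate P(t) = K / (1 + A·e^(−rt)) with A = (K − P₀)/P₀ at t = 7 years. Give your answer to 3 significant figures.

≈ 37,400 people

A = (957000 − 33700)/33700 = 27.39763
P(7) = 957000 / (1 + 27.39763·e^(−0.0156·7)) = 957000 / (1 + 27.39763·0.896551)
= 957000 / 25.56337 ≈ 37436.38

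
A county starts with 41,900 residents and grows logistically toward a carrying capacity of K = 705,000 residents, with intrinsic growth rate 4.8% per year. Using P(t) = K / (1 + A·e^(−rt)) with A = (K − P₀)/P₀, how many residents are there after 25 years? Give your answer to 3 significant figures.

A = (705000 − 41900)/41900 = 15.82578
P(25) = 705000 / (1 + 15.82578·e^(−0.048·25)) = 705000 / (1 + 15.82578·0.301194)
= 705000 / 5.76663 ≈ 122255.07

≈ 122,000 residents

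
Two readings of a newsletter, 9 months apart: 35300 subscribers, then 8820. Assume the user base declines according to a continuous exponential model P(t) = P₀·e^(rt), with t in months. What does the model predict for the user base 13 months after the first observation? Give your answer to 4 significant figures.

≈ 4,762 subscribers

r = ln(8820/35300) / 9 ≈ -0.154096 per month
P(13) = 35300 · e^(-0.154096·13) = 35300 · 0.1349 ≈ 4761.86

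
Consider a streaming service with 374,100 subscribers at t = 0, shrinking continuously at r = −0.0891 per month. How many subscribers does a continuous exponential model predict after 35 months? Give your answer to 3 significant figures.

≈ 16,500 subscribers

P(35) = 374100 · e^(-0.0891·35) = 374100 · e^(-3.1185)
= 374100 · 0.04422 ≈ 16543.99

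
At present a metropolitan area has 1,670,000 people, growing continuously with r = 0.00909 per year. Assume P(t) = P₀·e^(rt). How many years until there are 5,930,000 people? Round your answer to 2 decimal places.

5930000 = 1670000 · e^(0.00909·t)
t = ln(5930000/1670000) / 0.00909 = ln(3.5509) / 0.00909 = 1.2672 / 0.00909

t ≈ 139.41 years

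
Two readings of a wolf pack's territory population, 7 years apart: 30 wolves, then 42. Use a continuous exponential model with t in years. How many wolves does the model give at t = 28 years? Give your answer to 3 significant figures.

≈ 115 wolves

r = ln(42/30) / 7 ≈ 0.048067 per year
P(28) = 30 · e^(0.048067·28) = 30 · 3.8416 ≈ 115.25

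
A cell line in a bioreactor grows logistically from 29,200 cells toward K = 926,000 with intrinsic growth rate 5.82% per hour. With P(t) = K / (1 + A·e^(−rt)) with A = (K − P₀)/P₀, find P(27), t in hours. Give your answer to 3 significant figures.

≈ 125,000 cells

A = (926000 − 29200)/29200 = 30.71233
P(27) = 926000 / (1 + 30.71233·e^(−0.0582·27)) = 926000 / (1 + 30.71233·0.207754)
= 926000 / 7.38061 ≈ 125463.83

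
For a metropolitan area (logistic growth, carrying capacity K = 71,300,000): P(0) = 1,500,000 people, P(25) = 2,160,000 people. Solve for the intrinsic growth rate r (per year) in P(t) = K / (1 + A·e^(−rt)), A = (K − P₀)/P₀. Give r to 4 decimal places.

A = (71300000 − 1500000)/1500000 = 46.53333
2160000 = 71300000/(1 + 46.53333·e^(−r·25)) → e^(−25r) = (33.00926 − 1)/46.53333 = 0.687878
r = −ln(0.687878)/25 = 0.37414/25

r ≈ 0.0150 per year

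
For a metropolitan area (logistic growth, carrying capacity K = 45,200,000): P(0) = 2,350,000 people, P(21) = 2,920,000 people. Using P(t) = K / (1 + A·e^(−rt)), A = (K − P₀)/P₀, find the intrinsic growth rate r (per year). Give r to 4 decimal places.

A = (45200000 − 2350000)/2350000 = 18.23404
2920000 = 45200000/(1 + 18.23404·e^(−r·21)) → e^(−21r) = (15.47945 − 1)/18.23404 = 0.794089
r = −ln(0.794089)/21 = 0.23056/21

r ≈ 0.0110 per year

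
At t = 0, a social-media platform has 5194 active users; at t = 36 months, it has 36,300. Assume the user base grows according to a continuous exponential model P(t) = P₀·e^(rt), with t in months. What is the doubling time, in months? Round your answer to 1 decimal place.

doubling time ≈ 12.8 months

r = ln(36300/5194) / 36 = ln(6.98883) / 36 ≈ 0.054009 per month
doubling time = ln 2 / |r| = 0.69315 / 0.054009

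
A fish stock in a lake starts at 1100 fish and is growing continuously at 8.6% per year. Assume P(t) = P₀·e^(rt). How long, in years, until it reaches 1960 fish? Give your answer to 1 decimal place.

1960 = 1100 · e^(0.086·t)
t = ln(1960/1100) / 0.086 = ln(1.78182) / 0.086 = 0.57763 / 0.086

t ≈ 6.7 years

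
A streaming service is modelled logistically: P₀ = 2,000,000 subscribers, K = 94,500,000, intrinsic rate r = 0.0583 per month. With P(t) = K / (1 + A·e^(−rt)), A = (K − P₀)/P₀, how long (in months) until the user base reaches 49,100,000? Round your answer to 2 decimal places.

A = (94500000 − 2000000)/2000000 = 46.25
49100000 = 94500000/(1 + 46.25·e^(−0.0583t)) → 1 + 46.25·e^(−0.0583t) = 1.92464
e^(−0.0583t) = 0.019992 → t = ln(50.01927)/0.0583 = 3.91241/0.0583

t ≈ 67.11 months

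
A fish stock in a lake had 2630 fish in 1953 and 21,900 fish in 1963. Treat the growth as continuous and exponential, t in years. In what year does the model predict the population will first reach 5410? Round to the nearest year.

r = ln(21900/2630) / 10 = 2.1195/10 ≈ 0.21195 per year
t = ln(5410/2630) / r = 0.72127/0.21195 ≈ 3.4 years after 1953

year 1956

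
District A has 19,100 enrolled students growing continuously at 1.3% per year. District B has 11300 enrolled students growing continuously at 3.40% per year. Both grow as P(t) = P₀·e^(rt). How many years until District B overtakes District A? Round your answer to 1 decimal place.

t ≈ 25.0 years

19100·e^(0.013t) = 11300·e^(0.034t)
19100/11300 = e^((0.034 − 0.013)t) → ln(1.69027) = 0.021·t
t = 0.52489 / 0.021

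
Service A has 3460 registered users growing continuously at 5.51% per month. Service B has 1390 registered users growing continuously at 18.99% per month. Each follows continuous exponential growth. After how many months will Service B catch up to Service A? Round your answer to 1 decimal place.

3460·e^(0.0551t) = 1390·e^(0.1899t)
3460/1390 = e^((0.1899 − 0.0551)t) → ln(2.48921) = 0.1348·t
t = 0.91196 / 0.1348

t ≈ 6.8 months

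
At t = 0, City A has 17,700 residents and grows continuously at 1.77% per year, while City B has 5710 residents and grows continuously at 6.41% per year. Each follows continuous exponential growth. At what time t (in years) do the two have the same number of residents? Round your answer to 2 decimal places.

t ≈ 24.38 years

17700·e^(0.0177t) = 5710·e^(0.0641t)
17700/5710 = e^((0.0641 − 0.0177)t) → ln(3.09982) = 0.0464·t
t = 1.13135 / 0.0464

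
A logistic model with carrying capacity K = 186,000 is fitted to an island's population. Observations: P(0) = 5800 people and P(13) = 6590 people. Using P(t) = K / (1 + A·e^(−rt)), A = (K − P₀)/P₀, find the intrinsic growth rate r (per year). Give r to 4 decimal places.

A = (186000 − 5800)/5800 = 31.06897
6590 = 186000/(1 + 31.06897·e^(−r·13)) → e^(−13r) = (28.22458 − 1)/31.06897 = 0.876263
r = −ln(0.876263)/13 = 0.13209/13

r ≈ 0.0102 per year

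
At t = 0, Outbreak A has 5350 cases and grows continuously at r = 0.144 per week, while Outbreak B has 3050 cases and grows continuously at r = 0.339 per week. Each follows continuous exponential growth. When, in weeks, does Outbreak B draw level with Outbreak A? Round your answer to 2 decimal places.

t ≈ 2.88 weeks

5350·e^(0.144t) = 3050·e^(0.339t)
5350/3050 = e^((0.339 − 0.144)t) → ln(1.7541) = 0.195·t
t = 0.56195 / 0.195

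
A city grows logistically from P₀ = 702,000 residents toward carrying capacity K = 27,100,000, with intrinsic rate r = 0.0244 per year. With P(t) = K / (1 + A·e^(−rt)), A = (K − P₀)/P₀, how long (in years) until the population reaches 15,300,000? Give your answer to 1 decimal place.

A = (27100000 − 702000)/702000 = 37.60399
15300000 = 27100000/(1 + 37.60399·e^(−0.0244t)) → 1 + 37.60399·e^(−0.0244t) = 1.77124
e^(−0.0244t) = 0.02051 → t = ln(48.75771)/0.0244 = 3.88686/0.0244

t ≈ 159.3 years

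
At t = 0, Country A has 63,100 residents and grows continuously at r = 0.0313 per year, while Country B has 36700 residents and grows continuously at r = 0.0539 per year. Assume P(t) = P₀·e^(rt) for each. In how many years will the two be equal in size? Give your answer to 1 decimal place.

63100·e^(0.0313t) = 36700·e^(0.0539t)
63100/36700 = e^((0.0539 − 0.0313)t) → ln(1.71935) = 0.0226·t
t = 0.54194 / 0.0226

t ≈ 24.0 years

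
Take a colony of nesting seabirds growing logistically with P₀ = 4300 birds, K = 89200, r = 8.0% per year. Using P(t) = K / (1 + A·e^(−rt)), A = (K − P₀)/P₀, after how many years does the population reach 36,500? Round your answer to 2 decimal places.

t ≈ 32.69 years

A = (89200 − 4300)/4300 = 19.74419
36500 = 89200/(1 + 19.74419·e^(−0.08t)) → 1 + 19.74419·e^(−0.08t) = 2.44384
e^(−0.08t) = 0.073127 → t = ln(13.67482)/0.08 = 2.61556/0.08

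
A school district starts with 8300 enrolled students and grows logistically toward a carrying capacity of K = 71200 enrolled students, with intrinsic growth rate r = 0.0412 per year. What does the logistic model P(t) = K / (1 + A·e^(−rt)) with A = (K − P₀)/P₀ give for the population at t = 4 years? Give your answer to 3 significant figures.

A = (71200 − 8300)/8300 = 7.57831
P(4) = 71200 / (1 + 7.57831·e^(−0.0412·4)) = 71200 / (1 + 7.57831·0.848063)
= 71200 / 7.42689 ≈ 9586.79

≈ 9,590 enrolled students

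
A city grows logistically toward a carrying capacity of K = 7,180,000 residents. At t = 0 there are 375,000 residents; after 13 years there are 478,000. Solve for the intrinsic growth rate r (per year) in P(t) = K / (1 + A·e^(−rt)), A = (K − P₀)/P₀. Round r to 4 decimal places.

A = (7180000 − 375000)/375000 = 18.14667
478000 = 7180000/(1 + 18.14667·e^(−r·13)) → e^(−13r) = (15.02092 − 1)/18.14667 = 0.772644
r = −ln(0.772644)/13 = 0.25794/13

r ≈ 0.0198 per year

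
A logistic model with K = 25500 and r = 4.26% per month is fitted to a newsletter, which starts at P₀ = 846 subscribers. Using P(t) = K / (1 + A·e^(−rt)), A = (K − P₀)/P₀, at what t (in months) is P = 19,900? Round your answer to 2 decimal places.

t ≈ 108.92 months

A = (25500 − 846)/846 = 29.14184
19900 = 25500/(1 + 29.14184·e^(−0.0426t)) → 1 + 29.14184·e^(−0.0426t) = 1.28141
e^(−0.0426t) = 0.009656 → t = ln(103.55762)/0.0426 = 4.64013/0.0426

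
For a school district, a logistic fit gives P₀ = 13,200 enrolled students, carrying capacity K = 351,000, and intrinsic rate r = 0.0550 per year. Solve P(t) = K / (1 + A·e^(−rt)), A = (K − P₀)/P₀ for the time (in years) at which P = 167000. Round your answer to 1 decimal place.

t ≈ 57.2 years

A = (351000 − 13200)/13200 = 25.59091
167000 = 351000/(1 + 25.59091·e^(−0.055t)) → 1 + 25.59091·e^(−0.055t) = 2.1018
e^(−0.055t) = 0.043054 → t = ln(23.22653)/0.055 = 3.1453/0.055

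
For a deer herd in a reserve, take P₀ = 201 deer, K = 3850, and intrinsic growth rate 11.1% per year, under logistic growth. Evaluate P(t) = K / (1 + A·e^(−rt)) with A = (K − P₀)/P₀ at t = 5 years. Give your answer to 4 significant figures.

A = (3850 − 201)/201 = 18.15423
P(5) = 3850 / (1 + 18.15423·e^(−0.111·5)) = 3850 / (1 + 18.15423·0.574072)
= 3850 / 11.42184 ≈ 337.07

≈ 337.1 deer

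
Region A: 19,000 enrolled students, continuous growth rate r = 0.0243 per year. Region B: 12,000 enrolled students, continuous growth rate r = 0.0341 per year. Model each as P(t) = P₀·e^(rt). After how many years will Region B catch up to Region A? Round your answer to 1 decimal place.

19000·e^(0.0243t) = 12000·e^(0.0341t)
19000/12000 = e^((0.0341 − 0.0243)t) → ln(1.58333) = 0.0098·t
t = 0.45953 / 0.0098

t ≈ 46.9 years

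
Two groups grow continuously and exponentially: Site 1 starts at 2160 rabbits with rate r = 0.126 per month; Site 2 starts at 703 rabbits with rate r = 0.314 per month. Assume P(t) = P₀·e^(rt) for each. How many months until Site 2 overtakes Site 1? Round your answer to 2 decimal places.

t ≈ 5.97 months

2160·e^(0.126t) = 703·e^(0.314t)
2160/703 = e^((0.314 − 0.126)t) → ln(3.07255) = 0.188·t
t = 1.12251 / 0.188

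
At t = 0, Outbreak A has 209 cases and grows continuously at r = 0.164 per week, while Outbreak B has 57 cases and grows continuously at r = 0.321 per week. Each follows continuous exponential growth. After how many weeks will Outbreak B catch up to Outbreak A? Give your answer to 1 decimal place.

t ≈ 8.3 weeks

209·e^(0.164t) = 57·e^(0.321t)
209/57 = e^((0.321 − 0.164)t) → ln(3.66667) = 0.157·t
t = 1.29928 / 0.157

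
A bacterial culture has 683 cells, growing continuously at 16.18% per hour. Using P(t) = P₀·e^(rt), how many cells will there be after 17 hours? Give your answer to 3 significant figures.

P(17) = 683 · e^(0.1618·17) = 683 · e^(2.7506)
= 683 · 15.65202 ≈ 10690.33

≈ 10,700 cells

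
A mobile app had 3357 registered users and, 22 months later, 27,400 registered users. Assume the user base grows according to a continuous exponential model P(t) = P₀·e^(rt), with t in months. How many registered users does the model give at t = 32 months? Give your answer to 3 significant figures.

r = ln(27400/3357) / 22 ≈ 0.095432 per month
P(32) = 3357 · e^(0.095432·32) = 3357 · 21.19598 ≈ 71154.89

≈ 71,200 registered users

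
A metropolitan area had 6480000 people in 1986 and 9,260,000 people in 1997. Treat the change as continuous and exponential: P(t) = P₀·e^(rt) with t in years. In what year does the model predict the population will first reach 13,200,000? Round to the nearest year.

r = ln(9260000/6480000) / 11 = 0.35698/11 ≈ 0.032453 per year
t = ln(13200000/6480000) / r = 0.7115/0.032453 ≈ 21.92 years after 1986

year 2008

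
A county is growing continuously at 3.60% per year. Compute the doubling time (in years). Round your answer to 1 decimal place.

doubling time = ln(2) / |r| = 0.69315 / 0.036

doubling time ≈ 19.3 years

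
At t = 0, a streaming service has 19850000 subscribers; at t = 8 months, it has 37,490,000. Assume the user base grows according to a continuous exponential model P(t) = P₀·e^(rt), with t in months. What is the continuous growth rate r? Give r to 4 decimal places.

r ≈ 0.0795 per month

37490000 = 19850000 · e^(r·8)
e^(8r) = 37490000/19850000 = 1.88866
r = ln(1.88866) / 8 = 0.63587 / 8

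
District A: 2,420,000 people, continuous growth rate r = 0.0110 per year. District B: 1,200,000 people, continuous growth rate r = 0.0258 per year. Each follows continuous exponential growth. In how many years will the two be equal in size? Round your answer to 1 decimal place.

t ≈ 47.4 years

2420000·e^(0.011t) = 1200000·e^(0.0258t)
2420000/1200000 = e^((0.0258 − 0.011)t) → ln(2.01667) = 0.0148·t
t = 0.70145 / 0.0148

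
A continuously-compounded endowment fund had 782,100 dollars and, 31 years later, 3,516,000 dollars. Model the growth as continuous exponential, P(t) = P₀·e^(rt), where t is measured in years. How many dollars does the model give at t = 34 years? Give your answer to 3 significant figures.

r = ln(3516000/782100) / 31 ≈ 0.048487 per year
P(34) = 782100 · e^(0.048487·34) = 782100 · 5.19947 ≈ 4066509.22

≈ 4,070,000 dollars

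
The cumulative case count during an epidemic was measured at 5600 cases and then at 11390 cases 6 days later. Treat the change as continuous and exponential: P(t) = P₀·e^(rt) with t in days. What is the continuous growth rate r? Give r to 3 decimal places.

11390 = 5600 · e^(r·6)
e^(6r) = 11390/5600 = 2.03393
r = ln(2.03393) / 6 = 0.70997 / 6

r ≈ 0.118 per day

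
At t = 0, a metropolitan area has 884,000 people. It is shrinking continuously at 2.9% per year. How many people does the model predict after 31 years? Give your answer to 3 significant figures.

P(31) = 884000 · e^(-0.029·31) = 884000 · e^(-0.899)
= 884000 · 0.40698 ≈ 359767.17

≈ 360,000 people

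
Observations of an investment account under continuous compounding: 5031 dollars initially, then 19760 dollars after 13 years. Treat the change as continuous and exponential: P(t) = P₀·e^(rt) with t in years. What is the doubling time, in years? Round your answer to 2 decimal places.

r = ln(19760/5031) / 13 = ln(3.92765) / 13 ≈ 0.105234 per year
doubling time = ln 2 / |r| = 0.69315 / 0.105234

doubling time ≈ 6.59 years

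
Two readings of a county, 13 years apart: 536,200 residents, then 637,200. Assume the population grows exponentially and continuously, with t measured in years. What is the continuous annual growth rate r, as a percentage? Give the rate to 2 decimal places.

r ≈ 1.33% per year

637200 = 536200 · e^(r·13)
e^(13r) = 637200/536200 = 1.18836
r = ln(1.18836) / 13 = 0.17258 / 13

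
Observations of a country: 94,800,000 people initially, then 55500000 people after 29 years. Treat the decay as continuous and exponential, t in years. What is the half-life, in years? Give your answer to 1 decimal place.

half-life ≈ 37.5 years

r = ln(55500000/94800000) / 29 = ln(0.58544) / 29 ≈ -0.018462 per year
half-life = ln 2 / |r| = 0.69315 / 0.018462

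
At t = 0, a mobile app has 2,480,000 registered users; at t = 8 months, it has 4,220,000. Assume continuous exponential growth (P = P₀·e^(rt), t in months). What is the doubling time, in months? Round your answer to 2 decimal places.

r = ln(4220000/2480000) / 8 = ln(1.70161) / 8 ≈ 0.066447 per month
doubling time = ln 2 / |r| = 0.69315 / 0.066447

doubling time ≈ 10.43 months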